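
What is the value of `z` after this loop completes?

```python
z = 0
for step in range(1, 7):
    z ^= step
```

XOR of 1 to 6
`z` takes the values: 0 → 1 → 3 → 0 → 4 → 1 → 7

Answer: 7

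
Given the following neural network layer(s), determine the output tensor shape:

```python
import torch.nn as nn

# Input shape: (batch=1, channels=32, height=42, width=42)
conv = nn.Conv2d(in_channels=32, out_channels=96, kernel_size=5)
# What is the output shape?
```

Input: (1, 32, 42, 42) -> Output: (1, 96, 38, 38)

Answer: (1, 96, 38, 38)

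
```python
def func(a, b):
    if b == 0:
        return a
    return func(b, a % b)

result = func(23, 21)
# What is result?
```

func(23, 21) -> func(21, 2) -> func(2, 1) -> func(1, 0) -> 1

Answer: 1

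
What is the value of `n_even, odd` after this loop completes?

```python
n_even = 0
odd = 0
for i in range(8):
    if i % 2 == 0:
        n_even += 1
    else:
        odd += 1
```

Count evens and odds in range(8)
`n_even, odd` takes the values: (0, 0) → (1, 0) → (1, 1) → (2, 1) → (2, 2) → (3, 2) → (3, 3) → (4, 3) → (4, 4)

Answer: 4, 4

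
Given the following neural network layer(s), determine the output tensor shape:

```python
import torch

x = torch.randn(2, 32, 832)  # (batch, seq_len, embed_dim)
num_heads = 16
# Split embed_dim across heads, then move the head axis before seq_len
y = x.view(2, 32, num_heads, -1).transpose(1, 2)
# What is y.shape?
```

Input: (2, 32, 832) -> head_dim = 832 // 16 = 52; after view: (2, 32, 16, 52) -> after transpose(1, 2): (2, 16, 32, 52) -> Output: (2, 16, 32, 52)

Answer: (2, 16, 32, 52)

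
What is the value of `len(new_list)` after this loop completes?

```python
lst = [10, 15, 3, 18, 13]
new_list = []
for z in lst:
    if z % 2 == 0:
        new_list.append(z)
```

Count even numbers in [10, 15, 3, 18, 13]
`new_list` takes the values: [] → [10] → [10, 18]
So `len(new_list)` = 2

Answer: 2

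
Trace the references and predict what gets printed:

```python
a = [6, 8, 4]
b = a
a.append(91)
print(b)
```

Key concept: basic list aliasing.
Step by step:
`a = [6, 8, 4]` → a = [6, 8, 4]
`b = a` → b = [6, 8, 4] (same object as a)
`a.append(91)` → a = [6, 8, 4, 91] (same object as b); b = [6, 8, 4, 91] (same object as a)
`print(b)` → prints [6, 8, 4, 91]

Answer: [6, 8, 4, 91]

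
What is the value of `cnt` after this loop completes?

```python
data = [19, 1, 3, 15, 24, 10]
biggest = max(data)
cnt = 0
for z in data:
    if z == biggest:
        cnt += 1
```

Count of max value 24 in [19, 1, 3, 15, 24, 10]
`cnt` takes the values: 0 → 1

Answer: 1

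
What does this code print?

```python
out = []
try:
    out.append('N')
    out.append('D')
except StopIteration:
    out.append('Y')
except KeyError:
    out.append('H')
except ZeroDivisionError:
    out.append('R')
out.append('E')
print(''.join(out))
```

Execution trace: 'N' (try body) → 'D' (try body, no exception) → 'E' (after the try/except). Output: NDE

Answer: NDE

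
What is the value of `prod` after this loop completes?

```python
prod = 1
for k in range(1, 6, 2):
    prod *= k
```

Product of 1, 3, 5, ... up to 5
`prod` takes the values: 1 → 3 → 15

Answer: 15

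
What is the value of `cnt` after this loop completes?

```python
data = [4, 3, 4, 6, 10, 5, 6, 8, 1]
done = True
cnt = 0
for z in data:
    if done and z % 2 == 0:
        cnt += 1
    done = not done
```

Count even values at even positions
`cnt` takes the values: 0 → 1 → 2 → 3 → 4

Answer: 4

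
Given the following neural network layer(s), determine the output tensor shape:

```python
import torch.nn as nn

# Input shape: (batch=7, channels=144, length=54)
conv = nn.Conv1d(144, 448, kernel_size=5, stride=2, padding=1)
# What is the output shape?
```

Input: (7, 144, 54) -> Output: (7, 448, 26)

Answer: (7, 448, 26)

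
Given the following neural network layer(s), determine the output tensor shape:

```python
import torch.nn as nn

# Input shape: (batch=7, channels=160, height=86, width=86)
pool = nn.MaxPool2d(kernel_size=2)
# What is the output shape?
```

Input: (7, 160, 86, 86) -> Output: (7, 160, 43, 43)

Answer: (7, 160, 43, 43)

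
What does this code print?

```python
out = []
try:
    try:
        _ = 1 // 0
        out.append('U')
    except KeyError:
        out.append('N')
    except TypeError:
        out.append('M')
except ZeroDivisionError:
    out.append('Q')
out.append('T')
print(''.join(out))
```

Execution trace: 'Q' (outer except ZeroDivisionError) → 'T' (after the try/except). Output: QT

Answer: QT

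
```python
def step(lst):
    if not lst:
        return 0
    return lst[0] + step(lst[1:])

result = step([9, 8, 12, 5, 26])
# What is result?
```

9 + 8 + 12 + 5 + 26 + 0 = 60

Answer: 60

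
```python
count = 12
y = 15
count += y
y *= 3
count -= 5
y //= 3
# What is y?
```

Trace:
`count = 12` → count = 12
`y = 15` → y = 15
`count += y` → count = 27
`y *= 3` → y = 45
`count -= 5` → count = 22
`y //= 3` → y = 15
So y = 15

Answer: 15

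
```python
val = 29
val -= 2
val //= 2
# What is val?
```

Trace:
`val = 29` → val = 29
`val -= 2` → val = 27
`val //= 2` → val = 13
So val = 13

Answer: 13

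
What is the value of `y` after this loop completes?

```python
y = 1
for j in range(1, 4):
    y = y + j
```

Start at 1, add 1 through 3
`y` takes the values: 1 → 2 → 4 → 7

Answer: 7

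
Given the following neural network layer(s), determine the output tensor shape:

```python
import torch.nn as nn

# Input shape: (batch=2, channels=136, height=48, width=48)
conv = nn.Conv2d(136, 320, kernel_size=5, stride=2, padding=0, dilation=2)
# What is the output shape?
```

Input: (2, 136, 48, 48) -> Output: (2, 320, 20, 20)

Answer: (2, 320, 20, 20)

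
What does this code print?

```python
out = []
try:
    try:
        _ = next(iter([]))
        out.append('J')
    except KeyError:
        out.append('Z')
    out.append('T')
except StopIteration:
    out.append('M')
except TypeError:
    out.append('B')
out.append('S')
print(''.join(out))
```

Execution trace: 'M' (except StopIteration) → 'S' (after the try/except). Output: MS

Answer: MS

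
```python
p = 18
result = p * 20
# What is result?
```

Trace:
`p = 18` → p = 18
`result = p * 20` → result = 360
So result = 360

Answer: 360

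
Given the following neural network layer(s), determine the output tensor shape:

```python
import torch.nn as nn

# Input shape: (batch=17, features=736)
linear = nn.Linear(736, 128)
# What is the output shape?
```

Input: (17, 736) -> Output: (17, 128)

Answer: (17, 128)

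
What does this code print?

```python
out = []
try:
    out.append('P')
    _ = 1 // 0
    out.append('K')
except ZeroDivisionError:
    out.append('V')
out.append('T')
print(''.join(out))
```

Execution trace: 'P' (try body) → 'V' (except ZeroDivisionError) → 'T' (after the try/except). Output: PVT

Answer: PVT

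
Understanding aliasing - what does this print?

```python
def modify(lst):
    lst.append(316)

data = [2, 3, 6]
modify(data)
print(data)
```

Key concept: function modifies passed list.
Step by step:
`data = [2, 3, 6]` → data = [2, 3, 6]
`modify(data)` → data = [2, 3, 6, 316]
`print(data)` → prints [2, 3, 6, 316]

Answer: [2, 3, 6, 316]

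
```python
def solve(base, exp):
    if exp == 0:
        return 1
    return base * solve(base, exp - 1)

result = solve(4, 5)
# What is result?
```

solve(4, 5) = 4 * 4 * 4 * 4 * 4 = 1024

Answer: 1024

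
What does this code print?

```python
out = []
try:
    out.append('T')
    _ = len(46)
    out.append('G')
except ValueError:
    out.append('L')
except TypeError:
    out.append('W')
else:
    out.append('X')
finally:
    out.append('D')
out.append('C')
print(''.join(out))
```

Execution trace: 'T' (try body) → 'W' (except TypeError) → 'D' (finally) → 'C' (after the try/except). Output: TWDC

Answer: TWDC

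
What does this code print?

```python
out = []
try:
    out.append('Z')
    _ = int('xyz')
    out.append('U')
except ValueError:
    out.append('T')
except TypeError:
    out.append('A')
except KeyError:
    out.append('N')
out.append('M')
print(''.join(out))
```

Execution trace: 'Z' (try body) → 'T' (except ValueError) → 'M' (after the try/except). Output: ZTM

Answer: ZTM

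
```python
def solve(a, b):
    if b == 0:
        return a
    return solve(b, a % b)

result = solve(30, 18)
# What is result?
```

solve(30, 18) -> solve(18, 12) -> solve(12, 6) -> solve(6, 0) -> 6

Answer: 6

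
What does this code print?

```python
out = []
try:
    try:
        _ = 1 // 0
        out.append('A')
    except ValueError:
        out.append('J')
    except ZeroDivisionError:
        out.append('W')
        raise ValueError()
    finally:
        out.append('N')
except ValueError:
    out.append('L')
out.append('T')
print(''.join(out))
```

Execution trace: 'W' (except ZeroDivisionError) → 'N' (finally) → 'L' (outer except ValueError) → 'T' (after the try/except). Output: WNLT

Answer: WNLT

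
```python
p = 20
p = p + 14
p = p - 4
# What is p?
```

Trace:
`p = 20` → p = 20
`p = p + 14` → p = 34
`p = p - 4` → p = 30
So p = 30

Answer: 30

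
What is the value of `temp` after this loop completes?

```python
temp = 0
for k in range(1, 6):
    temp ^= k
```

XOR of 1 to 5
`temp` takes the values: 0 → 1 → 3 → 0 → 4 → 1

Answer: 1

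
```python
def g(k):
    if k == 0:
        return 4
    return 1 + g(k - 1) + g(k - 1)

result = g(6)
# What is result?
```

g(k) = 1 + 2·g(k-1), g(0)=4. Closed form: (4+1)·2^6 - 1 = 319.

Answer: 319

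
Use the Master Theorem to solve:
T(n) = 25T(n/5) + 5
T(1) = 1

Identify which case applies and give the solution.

a=25, b=5, f(n)=5. log_5(25) = 2. Since c=0 < 2, Case 1 applies: T(n) = Θ(n^log_b(a)) = O(n^2).

Answer: O(n^2) - Case 1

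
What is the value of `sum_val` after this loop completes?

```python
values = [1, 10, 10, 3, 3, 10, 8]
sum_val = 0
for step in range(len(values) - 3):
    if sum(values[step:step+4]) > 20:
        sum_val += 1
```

Count windows with sum > 20
`sum_val` takes the values: 0 → 1 → 2 → 3 → 4

Answer: 4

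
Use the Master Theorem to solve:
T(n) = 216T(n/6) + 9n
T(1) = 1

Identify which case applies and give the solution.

a=216, b=6, f(n)=9n. log_6(216) = 3. Since c=1 < 3, Case 1 applies: T(n) = Θ(n^log_b(a)) = O(n^3).

Answer: O(n^3) - Case 1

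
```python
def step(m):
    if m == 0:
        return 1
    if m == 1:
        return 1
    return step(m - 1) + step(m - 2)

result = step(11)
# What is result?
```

Build up from base cases: step(0)=1, step(1)=1, step(2)=2, step(3)=3, step(4)=5, step(5)=8, step(6)=13, ..., step(11)=144

Answer: 144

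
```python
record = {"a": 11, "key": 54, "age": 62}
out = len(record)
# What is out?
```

Trace:
`record = {"a": 11, "key": 54, "age": 62}` → record = {'a': 11, 'key': 54, 'age': 62}
`out = len(record)` → out = 3
So out = 3

Answer: 3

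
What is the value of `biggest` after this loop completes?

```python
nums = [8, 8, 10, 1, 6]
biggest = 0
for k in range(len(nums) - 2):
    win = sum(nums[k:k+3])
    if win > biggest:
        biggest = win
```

Max sum of 3-element window in [8, 8, 10, 1, 6]
`biggest` takes the values: 0 → 26

Answer: 26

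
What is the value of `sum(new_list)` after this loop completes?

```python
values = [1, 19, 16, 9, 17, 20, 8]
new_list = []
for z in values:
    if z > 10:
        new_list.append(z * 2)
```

Sum of doubled values > 10
`new_list` takes the values: [] → [38] → [38, 32] → [38, 32, 34] → [38, 32, 34, 40]
So `sum(new_list)` = 144

Answer: 144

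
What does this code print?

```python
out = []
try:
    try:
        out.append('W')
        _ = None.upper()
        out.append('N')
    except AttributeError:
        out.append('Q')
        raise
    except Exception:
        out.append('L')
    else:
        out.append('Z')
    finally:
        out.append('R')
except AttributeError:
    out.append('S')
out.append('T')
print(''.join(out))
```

Execution trace: 'W' (inner try body) → 'Q' (inner except AttributeError) → 'R' (inner finally) → 'S' (outer except AttributeError) → 'T' (after the try/except). Output: WQRST

Answer: WQRST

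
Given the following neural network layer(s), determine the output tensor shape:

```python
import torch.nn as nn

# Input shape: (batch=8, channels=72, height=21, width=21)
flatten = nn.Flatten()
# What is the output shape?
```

Input: (8, 72, 21, 21) -> Output: (8, 31752)

Answer: (8, 31752)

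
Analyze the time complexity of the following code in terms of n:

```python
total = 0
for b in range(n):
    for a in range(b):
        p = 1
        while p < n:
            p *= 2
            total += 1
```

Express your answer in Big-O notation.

Each loop level contributes: n × n × log n. Multiplying the contributions gives O(n^2 log n).

Answer: O(n^2 log n)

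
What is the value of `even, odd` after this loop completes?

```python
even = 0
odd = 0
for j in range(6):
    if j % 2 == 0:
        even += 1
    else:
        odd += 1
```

Count evens and odds in range(6)
`even, odd` takes the values: (0, 0) → (1, 0) → (1, 1) → (2, 1) → (2, 2) → (3, 2) → (3, 3)

Answer: 3, 3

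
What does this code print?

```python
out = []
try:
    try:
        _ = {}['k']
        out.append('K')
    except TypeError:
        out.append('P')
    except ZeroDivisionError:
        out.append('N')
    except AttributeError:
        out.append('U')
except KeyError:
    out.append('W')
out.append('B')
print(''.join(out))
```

Execution trace: 'W' (outer except KeyError) → 'B' (after the try/except). Output: WB

Answer: WB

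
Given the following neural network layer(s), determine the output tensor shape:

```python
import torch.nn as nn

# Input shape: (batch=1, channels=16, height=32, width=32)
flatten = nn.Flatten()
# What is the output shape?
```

Input: (1, 16, 32, 32) -> Output: (1, 16384)

Answer: (1, 16384)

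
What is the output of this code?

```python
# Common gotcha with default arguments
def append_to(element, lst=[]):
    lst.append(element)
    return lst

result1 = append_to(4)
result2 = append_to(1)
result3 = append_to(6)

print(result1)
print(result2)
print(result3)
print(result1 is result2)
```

Key concept: mutable default argument gotcha.
Step by step:
`result1 = append_to(4)` → result1 = [4]
`result2 = append_to(1)` → result1 = [4, 1] (same object as result2); result2 = [4, 1] (same object as result1)
`result3 = append_to(6)` → result1 = [4, 1, 6] (same object as result2, result3); result2 = [4, 1, 6] (same object as result1, result3); result3 = [4, 1, 6] (same object as result1, result2)
`print(result1)` → prints [4, 1, 6]
`print(result2)` → prints [4, 1, 6]
`print(result3)` → prints [4, 1, 6]
`print(result1 is result2)` → prints True

Answer:
[4, 1, 6]
[4, 1, 6]
[4, 1, 6]
True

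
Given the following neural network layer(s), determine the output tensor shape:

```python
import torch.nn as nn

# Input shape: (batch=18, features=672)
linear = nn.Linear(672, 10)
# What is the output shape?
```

Input: (18, 672) -> Output: (18, 10)

Answer: (18, 10)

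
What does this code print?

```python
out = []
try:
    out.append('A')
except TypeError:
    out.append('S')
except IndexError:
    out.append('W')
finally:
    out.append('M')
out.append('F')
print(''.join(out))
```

Execution trace: 'A' (try body, no exception) → 'M' (finally) → 'F' (after the try/except). Output: AMF

Answer: AMF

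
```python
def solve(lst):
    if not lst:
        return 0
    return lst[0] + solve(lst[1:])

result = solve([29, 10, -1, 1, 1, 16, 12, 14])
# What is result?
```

29 + 10 + (-1) + 1 + 1 + 16 + 12 + 14 + 0 = 82

Answer: 82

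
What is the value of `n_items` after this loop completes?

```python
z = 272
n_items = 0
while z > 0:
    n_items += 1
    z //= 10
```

Count digits by repeated division by 10
`n_items` takes the values: 0 → 1 → 2 → 3

Answer: 3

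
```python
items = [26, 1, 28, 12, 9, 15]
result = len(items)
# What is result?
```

Trace:
`items = [26, 1, 28, 12, 9, 15]` → items = [26, 1, 28, 12, 9, 15]
`result = len(items)` → result = 6
So result = 6

Answer: 6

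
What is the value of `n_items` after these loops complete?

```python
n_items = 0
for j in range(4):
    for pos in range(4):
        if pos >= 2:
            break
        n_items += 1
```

Inner breaks at 2, outer runs 4 times
`n_items` takes the values: 0 → 1 → 2 → 3 → 4 → 5 → 6 → 7 → 8

Answer: 8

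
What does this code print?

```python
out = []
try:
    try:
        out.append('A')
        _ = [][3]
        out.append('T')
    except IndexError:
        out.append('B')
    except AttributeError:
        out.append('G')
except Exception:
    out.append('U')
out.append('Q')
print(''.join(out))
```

Execution trace: 'A' (inner try body) → 'B' (inner except IndexError) → 'Q' (after the try/except). Output: ABQ

Answer: ABQ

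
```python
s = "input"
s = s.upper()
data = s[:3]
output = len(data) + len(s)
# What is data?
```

Trace:
`s = "input"` → s = 'input'
`s = s.upper()` → s = 'INPUT'
`data = s[:3]` → data = 'INP'
`output = len(data) + len(s)` → output = 8
So data = 'INP'

Answer: 'INP'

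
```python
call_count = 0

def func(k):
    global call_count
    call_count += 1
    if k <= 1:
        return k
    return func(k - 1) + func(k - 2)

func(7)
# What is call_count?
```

Calls(k) = 1 + Calls(k-1) + Calls(k-2); Calls(0)=Calls(1)=1. For k=7 this gives 41.

Answer: 41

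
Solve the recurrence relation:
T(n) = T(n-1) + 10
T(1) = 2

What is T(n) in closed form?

Unrolling: T(n) = T(1) + 10·(n-1) = 2 + 10(n-1) = 10n - 8.

Answer: T(n) = 10n - 8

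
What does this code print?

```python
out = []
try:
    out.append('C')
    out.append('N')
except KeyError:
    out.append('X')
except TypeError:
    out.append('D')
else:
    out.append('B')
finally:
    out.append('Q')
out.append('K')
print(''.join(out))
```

Execution trace: 'C' (try body) → 'N' (try body, no exception) → 'B' (else) → 'Q' (finally) → 'K' (after the try/except). Output: CNBQK

Answer: CNBQK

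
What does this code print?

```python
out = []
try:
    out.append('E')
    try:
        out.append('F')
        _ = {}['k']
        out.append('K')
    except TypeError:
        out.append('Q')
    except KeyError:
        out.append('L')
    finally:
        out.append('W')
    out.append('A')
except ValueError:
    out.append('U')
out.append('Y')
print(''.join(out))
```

Execution trace: 'E' (try body) → 'F' (inner try body) → 'L' (inner except KeyError) → 'W' (inner finally) → 'A' (try body, no exception) → 'Y' (after the try/except). Output: EFLWAY

Answer: EFLWAY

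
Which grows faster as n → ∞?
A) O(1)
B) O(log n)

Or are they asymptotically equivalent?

O(1) vs O(log n): Higher order terms dominate.

Answer: B) O(log n) grows faster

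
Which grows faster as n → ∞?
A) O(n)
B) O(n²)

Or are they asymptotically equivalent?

O(n) vs O(n²): Higher order terms dominate.

Answer: B) O(n²) grows faster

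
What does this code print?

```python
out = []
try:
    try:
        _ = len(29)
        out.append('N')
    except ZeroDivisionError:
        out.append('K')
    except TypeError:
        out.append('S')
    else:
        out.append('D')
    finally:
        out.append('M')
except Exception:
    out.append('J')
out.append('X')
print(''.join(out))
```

Execution trace: 'S' (inner except TypeError) → 'M' (inner finally) → 'X' (after the try/except). Output: SMX

Answer: SMX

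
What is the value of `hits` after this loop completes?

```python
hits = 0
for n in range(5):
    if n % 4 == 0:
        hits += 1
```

Count numbers divisible by 4 in range(5)
`hits` takes the values: 0 → 1 → 2

Answer: 2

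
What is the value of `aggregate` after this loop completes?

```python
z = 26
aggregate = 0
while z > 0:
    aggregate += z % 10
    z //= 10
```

Sum digits of 26
`aggregate` takes the values: 0 → 6 → 8

Answer: 8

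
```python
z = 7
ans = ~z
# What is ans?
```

Trace:
`z = 7` → z = 7
`ans = ~z` → ans = -8
So ans = -8

Answer: -8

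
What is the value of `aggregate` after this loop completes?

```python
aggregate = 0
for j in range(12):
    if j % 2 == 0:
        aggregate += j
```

Sum of even numbers 0 to 11
`aggregate` takes the values: 0 → 2 → 6 → 12 → 20 → 30

Answer: 30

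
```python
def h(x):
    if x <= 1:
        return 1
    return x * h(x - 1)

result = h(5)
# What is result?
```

h(5) = 5 * 4 * 3 * 2 * 1 = 120

Answer: 120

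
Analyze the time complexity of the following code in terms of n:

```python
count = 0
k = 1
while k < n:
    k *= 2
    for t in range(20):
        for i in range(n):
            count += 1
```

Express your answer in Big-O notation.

Each loop level contributes: log n × 1 × n. Multiplying the contributions gives O(n log n).

Answer: O(n log n)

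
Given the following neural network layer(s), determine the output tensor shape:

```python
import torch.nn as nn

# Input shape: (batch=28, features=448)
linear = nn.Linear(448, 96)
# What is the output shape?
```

Input: (28, 448) -> Output: (28, 96)

Answer: (28, 96)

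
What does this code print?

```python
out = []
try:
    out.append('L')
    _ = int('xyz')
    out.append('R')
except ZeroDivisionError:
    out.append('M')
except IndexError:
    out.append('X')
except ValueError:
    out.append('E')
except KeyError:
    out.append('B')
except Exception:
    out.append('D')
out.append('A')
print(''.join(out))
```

Execution trace: 'L' (try body) → 'E' (except ValueError) → 'A' (after the try/except). Output: LEA

Answer: LEA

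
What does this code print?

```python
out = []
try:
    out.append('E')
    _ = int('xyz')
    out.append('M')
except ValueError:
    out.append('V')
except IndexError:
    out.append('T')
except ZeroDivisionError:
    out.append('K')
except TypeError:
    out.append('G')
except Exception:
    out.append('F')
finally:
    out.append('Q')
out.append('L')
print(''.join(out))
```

Execution trace: 'E' (try body) → 'V' (except ValueError) → 'Q' (finally) → 'L' (after the try/except). Output: EVQL

Answer: EVQL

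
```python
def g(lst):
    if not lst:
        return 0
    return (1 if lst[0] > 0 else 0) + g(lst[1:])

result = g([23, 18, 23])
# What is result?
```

Count of positive elements in [23, 18, 23] = 3

Answer: 3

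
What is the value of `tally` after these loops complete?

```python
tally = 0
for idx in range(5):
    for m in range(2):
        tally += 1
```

5 * 2 = 10
`tally` takes the values: 0 → 1 → 2 → 3 → 4 → 5 → 6 → 7 → 8 → 9 → 10

Answer: 10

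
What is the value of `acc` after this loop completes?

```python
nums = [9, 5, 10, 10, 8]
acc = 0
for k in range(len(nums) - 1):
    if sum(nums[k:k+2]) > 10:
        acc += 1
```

Count windows with sum > 10
`acc` takes the values: 0 → 1 → 2 → 3 → 4

Answer: 4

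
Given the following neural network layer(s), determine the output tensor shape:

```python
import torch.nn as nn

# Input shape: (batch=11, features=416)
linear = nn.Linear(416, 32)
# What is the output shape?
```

Input: (11, 416) -> Output: (11, 32)

Answer: (11, 32)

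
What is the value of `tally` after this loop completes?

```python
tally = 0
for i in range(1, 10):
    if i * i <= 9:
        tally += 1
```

Count numbers where i² ≤ 9
`tally` takes the values: 0 → 1 → 2 → 3

Answer: 3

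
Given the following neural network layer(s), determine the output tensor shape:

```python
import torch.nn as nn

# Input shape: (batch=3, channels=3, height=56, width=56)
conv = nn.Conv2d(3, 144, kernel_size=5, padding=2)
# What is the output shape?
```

Input: (3, 3, 56, 56) -> Output: (3, 144, 56, 56)

Answer: (3, 144, 56, 56)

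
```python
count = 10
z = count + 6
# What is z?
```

Trace:
`count = 10` → count = 10
`z = count + 6` → z = 16
So z = 16

Answer: 16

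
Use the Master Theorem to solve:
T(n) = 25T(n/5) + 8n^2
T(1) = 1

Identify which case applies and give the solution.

a=25, b=5, f(n)=8n^2. log_5(25) = 2. Since c=2 = 2, Case 2 applies: T(n) = Θ(n^log_b(a) · log n) = O(n^2 log n).

Answer: O(n^2 log n) - Case 2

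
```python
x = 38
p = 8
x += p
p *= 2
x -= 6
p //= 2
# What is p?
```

Trace:
`x = 38` → x = 38
`p = 8` → p = 8
`x += p` → x = 46
`p *= 2` → p = 16
`x -= 6` → x = 40
`p //= 2` → p = 8
So p = 8

Answer: 8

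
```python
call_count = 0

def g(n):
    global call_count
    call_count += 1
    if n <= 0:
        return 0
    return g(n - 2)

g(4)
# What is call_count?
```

Linear recursion stepping by 2: 3 calls from n=4 down to ≤0.

Answer: 3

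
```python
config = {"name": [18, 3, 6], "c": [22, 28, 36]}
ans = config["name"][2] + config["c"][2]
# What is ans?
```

Trace:
`config = {"name": [18, 3, 6], "c": [22, 28, 36]}` → config = {'name': [18, 3, 6], 'c': [22, 28, 36]}
`ans = config["name"][2] + config["c"][2]` → ans = 42
So ans = 42

Answer: 42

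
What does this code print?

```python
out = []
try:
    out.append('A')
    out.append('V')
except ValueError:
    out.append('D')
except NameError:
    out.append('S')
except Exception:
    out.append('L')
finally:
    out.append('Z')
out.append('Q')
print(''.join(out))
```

Execution trace: 'A' (try body) → 'V' (try body, no exception) → 'Z' (finally) → 'Q' (after the try/except). Output: AVZQ

Answer: AVZQ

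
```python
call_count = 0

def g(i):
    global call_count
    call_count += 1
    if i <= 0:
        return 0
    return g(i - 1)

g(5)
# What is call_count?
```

Linear recursion stepping by 1: 6 calls from i=5 down to ≤0.

Answer: 6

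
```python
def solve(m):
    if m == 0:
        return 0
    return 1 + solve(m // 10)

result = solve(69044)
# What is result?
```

Count of digits of 69044: 5

Answer: 5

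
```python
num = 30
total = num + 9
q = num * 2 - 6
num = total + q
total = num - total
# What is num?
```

Trace:
`num = 30` → num = 30
`total = num + 9` → total = 39
`q = num * 2 - 6` → q = 54
`num = total + q` → num = 93
`total = num - total` → total = 54
So num = 93

Answer: 93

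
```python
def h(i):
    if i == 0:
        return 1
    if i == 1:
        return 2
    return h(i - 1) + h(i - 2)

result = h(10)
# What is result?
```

Build up from base cases: h(0)=1, h(1)=2, h(2)=3, h(3)=5, h(4)=8, h(5)=13, h(6)=21, ..., h(10)=144

Answer: 144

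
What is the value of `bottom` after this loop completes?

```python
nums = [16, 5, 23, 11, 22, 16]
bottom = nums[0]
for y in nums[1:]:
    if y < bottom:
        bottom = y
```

Minimum of [16, 5, 23, 11, 22, 16]
`bottom` takes the values: 16 → 5

Answer: 5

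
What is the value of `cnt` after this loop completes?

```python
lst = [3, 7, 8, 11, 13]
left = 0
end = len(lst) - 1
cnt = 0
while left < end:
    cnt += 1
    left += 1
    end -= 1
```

Iterations until pointers meet (list length 5)
`cnt` takes the values: 0 → 1 → 2

Answer: 2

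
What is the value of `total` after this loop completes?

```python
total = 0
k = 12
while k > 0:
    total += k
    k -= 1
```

Sum 12 down to 1
`total` takes the values: 0 → 12 → 23 → 33 → 42 → 50 → 57 → 63 → 68 → 72 → 75 → 77 → 78

Answer: 78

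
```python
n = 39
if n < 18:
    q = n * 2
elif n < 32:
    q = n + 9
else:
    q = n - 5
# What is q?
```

Trace:
`n = 39` → n = 39
`if n < 18: ...` → n < 18 is False, n < 32 is False, take else branch → q = 34
So q = 34

Answer: 34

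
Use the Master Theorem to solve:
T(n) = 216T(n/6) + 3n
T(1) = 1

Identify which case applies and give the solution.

a=216, b=6, f(n)=3n. log_6(216) = 3. Since c=1 < 3, Case 1 applies: T(n) = Θ(n^log_b(a)) = O(n^3).

Answer: O(n^3) - Case 1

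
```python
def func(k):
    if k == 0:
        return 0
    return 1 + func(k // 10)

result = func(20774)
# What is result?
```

Count of digits of 20774: 5

Answer: 5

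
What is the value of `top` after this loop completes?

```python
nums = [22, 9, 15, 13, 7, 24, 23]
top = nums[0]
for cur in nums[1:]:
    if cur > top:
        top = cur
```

Maximum of [22, 9, 15, 13, 7, 24, 23]
`top` takes the values: 22 → 24

Answer: 24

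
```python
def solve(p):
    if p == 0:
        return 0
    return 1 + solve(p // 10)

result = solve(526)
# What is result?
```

Count of digits of 526: 3

Answer: 3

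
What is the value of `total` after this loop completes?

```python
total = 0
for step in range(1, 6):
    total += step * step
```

Sum of squares 1² to 5² = 55
`total` takes the values: 0 → 1 → 5 → 14 → 30 → 55

Answer: 55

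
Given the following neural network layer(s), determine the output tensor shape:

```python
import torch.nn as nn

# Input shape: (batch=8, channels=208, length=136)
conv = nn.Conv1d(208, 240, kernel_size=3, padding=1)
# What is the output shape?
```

Input: (8, 208, 136) -> Output: (8, 240, 136)

Answer: (8, 240, 136)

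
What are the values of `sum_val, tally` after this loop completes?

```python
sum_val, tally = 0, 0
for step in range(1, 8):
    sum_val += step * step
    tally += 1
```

Sum of squares and count
`sum_val, tally` takes the values: (0, 0) → (1, 0) → (1, 1) → (5, 1) → (5, 2) → (14, 2) → (14, 3) → (30, 3) → (30, 4) → (55, 4) → (55, 5) → (91, 5) → (91, 6) → (140, 6) → (140, 7)

Answer: 140, 7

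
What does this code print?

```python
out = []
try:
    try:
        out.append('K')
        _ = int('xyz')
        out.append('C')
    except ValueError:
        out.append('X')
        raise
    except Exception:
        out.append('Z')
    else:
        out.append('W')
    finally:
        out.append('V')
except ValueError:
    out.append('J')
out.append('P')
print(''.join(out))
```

Execution trace: 'K' (inner try body) → 'X' (inner except ValueError) → 'V' (inner finally) → 'J' (outer except ValueError) → 'P' (after the try/except). Output: KXVJP

Answer: KXVJP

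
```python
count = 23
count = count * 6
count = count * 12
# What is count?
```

Trace:
`count = 23` → count = 23
`count = count * 6` → count = 138
`count = count * 12` → count = 1656
So count = 1656

Answer: 1656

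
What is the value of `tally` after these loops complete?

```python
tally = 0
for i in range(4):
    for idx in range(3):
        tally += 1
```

4 * 3 = 12
`tally` takes the values: 0 → 1 → 2 → 3 → 4 → 5 → 6 → 7 → 8 → 9 → 10 → 11 → 12

Answer: 12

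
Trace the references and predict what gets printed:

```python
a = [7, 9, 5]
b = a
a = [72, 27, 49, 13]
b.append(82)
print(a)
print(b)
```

Key concept: rebinding vs mutation: a is rebound to a new list, b still points at the original.
Step by step:
`a = [7, 9, 5]` → a = [7, 9, 5]
`b = a` → b = [7, 9, 5] (same object as a)
`a = [72, 27, 49, 13]` → a = [72, 27, 49, 13]
`b.append(82)` → b = [7, 9, 5, 82]
`print(a)` → prints [72, 27, 49, 13]
`print(b)` → prints [7, 9, 5, 82]

Answer:
[72, 27, 49, 13]
[7, 9, 5, 82]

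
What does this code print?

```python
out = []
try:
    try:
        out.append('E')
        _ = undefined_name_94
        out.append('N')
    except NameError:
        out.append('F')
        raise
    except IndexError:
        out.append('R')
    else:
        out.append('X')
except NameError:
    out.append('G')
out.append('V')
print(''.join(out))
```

Execution trace: 'E' (inner try body) → 'F' (inner except NameError) → 'G' (outer except NameError) → 'V' (after the try/except). Output: EFGV

Answer: EFGV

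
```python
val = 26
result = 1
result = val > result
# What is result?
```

Trace:
`val = 26` → val = 26
`result = 1` → result = 1
`result = val > result` → result = True
So result = True

Answer: True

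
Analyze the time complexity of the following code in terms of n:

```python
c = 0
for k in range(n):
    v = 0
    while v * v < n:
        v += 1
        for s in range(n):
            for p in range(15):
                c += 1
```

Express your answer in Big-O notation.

Each loop level contributes: n × √n × n × 1. Multiplying the contributions gives O(n^2√n).

Answer: O(n^2√n)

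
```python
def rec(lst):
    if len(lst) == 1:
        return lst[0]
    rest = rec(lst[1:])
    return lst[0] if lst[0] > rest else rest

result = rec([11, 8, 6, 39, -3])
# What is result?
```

Recursive max over [11, 8, 6, 39, -3] = 39

Answer: 39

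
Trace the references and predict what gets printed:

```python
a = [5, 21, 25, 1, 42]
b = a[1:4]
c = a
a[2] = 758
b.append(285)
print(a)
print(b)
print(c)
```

Key concept: slice vs alias.
Step by step:
`a = [5, 21, 25, 1, 42]` → a = [5, 21, 25, 1, 42]
`b = a[1:4]` → b = [21, 25, 1]
`c = a` → c = [5, 21, 25, 1, 42] (same object as a)
`a[2] = 758` → a = [5, 21, 758, 1, 42] (same object as c); c = [5, 21, 758, 1, 42] (same object as a)
`b.append(285)` → b = [21, 25, 1, 285]
`print(a)` → prints [5, 21, 758, 1, 42]
`print(b)` → prints [21, 25, 1, 285]
`print(c)` → prints [5, 21, 758, 1, 42]

Answer:
[5, 21, 758, 1, 42]
[21, 25, 1, 285]
[5, 21, 758, 1, 42]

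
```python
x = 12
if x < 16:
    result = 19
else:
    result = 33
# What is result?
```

Trace:
`x = 12` → x = 12
`if x < 16: ...` → x < 16 is True → result = 19
So result = 19

Answer: 19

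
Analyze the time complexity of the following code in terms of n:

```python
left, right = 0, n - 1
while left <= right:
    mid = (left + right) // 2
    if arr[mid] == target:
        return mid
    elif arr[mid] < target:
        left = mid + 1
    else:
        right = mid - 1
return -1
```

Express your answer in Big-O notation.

This is Binary search in a sorted array. Time complexity: O(log n).

Answer: O(log n)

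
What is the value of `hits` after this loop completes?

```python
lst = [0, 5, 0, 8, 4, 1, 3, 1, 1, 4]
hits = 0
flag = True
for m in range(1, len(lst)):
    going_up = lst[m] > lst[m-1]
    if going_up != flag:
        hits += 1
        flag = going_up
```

Count direction changes in [0, 5, 0, 8, 4, 1, 3, 1, 1, 4]
`hits` takes the values: 0 → 1 → 2 → 3 → 4 → 5 → 6

Answer: 6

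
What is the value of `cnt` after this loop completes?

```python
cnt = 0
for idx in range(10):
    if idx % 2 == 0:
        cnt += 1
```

Count numbers divisible by 2 in range(10)
`cnt` takes the values: 0 → 1 → 2 → 3 → 4 → 5

Answer: 5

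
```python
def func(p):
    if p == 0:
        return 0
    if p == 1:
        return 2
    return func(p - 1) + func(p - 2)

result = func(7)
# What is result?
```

Build up from base cases: func(0)=0, func(1)=2, func(2)=2, func(3)=4, func(4)=6, func(5)=10, func(6)=16, ..., func(7)=26

Answer: 26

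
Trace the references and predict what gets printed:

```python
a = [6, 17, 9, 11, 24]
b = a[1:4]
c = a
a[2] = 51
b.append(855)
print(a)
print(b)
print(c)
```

Key concept: slice vs alias.
Step by step:
`a = [6, 17, 9, 11, 24]` → a = [6, 17, 9, 11, 24]
`b = a[1:4]` → b = [17, 9, 11]
`c = a` → c = [6, 17, 9, 11, 24] (same object as a)
`a[2] = 51` → a = [6, 17, 51, 11, 24] (same object as c); c = [6, 17, 51, 11, 24] (same object as a)
`b.append(855)` → b = [17, 9, 11, 855]
`print(a)` → prints [6, 17, 51, 11, 24]
`print(b)` → prints [17, 9, 11, 855]
`print(c)` → prints [6, 17, 51, 11, 24]

Answer:
[6, 17, 51, 11, 24]
[17, 9, 11, 855]
[6, 17, 51, 11, 24]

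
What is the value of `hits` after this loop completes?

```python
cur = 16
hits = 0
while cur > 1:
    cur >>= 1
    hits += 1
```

Count right shifts until 1
`hits` takes the values: 0 → 1 → 2 → 3 → 4

Answer: 4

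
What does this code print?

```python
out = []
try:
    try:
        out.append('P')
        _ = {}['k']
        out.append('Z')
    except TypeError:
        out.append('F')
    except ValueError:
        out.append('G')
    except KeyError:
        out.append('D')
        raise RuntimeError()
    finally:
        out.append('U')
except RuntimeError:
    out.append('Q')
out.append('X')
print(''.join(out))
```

Execution trace: 'P' (inner try body) → 'D' (inner except KeyError) → 'U' (inner finally) → 'Q' (outer except RuntimeError) → 'X' (after the try/except). Output: PDUQX

Answer: PDUQX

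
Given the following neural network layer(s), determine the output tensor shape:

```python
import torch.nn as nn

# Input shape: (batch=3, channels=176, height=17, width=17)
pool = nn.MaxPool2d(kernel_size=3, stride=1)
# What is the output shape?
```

Input: (3, 176, 17, 17) -> Output: (3, 176, 15, 15)

Answer: (3, 176, 15, 15)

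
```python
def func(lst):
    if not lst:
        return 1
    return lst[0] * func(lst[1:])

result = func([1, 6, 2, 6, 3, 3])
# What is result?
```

Product over [1, 6, 2, 6, 3, 3] = 1 * 6 * 2 * 6 * 3 * 3 = 648

Answer: 648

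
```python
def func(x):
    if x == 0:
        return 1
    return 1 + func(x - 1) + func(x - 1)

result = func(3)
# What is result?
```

func(x) = 1 + 2·func(x-1), func(0)=1. Closed form: (1+1)·2^3 - 1 = 15.

Answer: 15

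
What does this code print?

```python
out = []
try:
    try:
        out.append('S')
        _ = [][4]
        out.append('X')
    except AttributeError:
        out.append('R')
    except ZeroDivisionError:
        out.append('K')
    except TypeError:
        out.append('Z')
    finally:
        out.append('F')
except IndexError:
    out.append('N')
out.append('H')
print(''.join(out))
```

Execution trace: 'S' (try body) → 'F' (finally) → 'N' (outer except IndexError) → 'H' (after the try/except). Output: SFNH

Answer: SFNH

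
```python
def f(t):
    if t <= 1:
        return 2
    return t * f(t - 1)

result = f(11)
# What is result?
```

f(11) = 11 * 10 * 9 * 8 * 7 * 6 * 5 * 4 * 3 * 2 * 2 = 79833600

Answer: 79833600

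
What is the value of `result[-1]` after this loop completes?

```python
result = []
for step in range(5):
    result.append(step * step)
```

Last element of squares 0 to 4
`result` takes the values: [] → [0] → [0, 1] → [0, 1, 4] → [0, 1, 4, 9] → [0, 1, 4, 9, 16]
So `result[-1]` = 16

Answer: 16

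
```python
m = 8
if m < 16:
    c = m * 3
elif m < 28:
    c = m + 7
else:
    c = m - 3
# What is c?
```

Trace:
`m = 8` → m = 8
`if m < 16: ...` → m < 16 is True → c = 24
So c = 24

Answer: 24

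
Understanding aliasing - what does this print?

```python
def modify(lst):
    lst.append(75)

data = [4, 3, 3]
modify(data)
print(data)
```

Key concept: function modifies passed list.
Step by step:
`data = [4, 3, 3]` → data = [4, 3, 3]
`modify(data)` → data = [4, 3, 3, 75]
`print(data)` → prints [4, 3, 3, 75]

Answer: [4, 3, 3, 75]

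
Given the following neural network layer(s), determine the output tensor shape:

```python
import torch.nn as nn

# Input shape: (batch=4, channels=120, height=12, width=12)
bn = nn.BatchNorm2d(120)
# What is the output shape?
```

Input: (4, 120, 12, 12) -> Output: (4, 120, 12, 12)

Answer: (4, 120, 12, 12)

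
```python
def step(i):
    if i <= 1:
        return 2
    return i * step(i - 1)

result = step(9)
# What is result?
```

step(9) = 9 * 8 * 7 * 6 * 5 * 4 * 3 * 2 * 2 = 725760

Answer: 725760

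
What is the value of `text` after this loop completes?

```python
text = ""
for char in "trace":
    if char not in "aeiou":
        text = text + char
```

Remove vowels from 'trace'
`text` takes the values: "" → "t" → "tr" → "trc"

Answer: "trc"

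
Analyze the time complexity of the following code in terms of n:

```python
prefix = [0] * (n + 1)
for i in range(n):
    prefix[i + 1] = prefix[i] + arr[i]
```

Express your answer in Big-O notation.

This is Prefix sum computation. Time complexity: O(n).

Answer: O(n)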